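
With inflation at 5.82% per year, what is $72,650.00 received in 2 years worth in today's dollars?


Formula: Real value = nominal / (1 + inflation)^years
Price level: (1 + 0.0582)^2 = 1.119787
Real value = $72,650.00 / 1.119787 = $64,878.40

$64,878.40


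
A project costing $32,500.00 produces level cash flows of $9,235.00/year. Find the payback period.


Formula: Payback = investment / annual cash flow
Substituting: Payback = $32,500.00 / $9,235.00
Payback = 3.5192 years

3.5192 years


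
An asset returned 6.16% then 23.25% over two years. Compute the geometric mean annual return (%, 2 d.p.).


Formula: Geometric mean = ((1+r1)*(1+r2))^(1/2) - 1
Product: (1 + 0.0616) * (1 + 0.2325) = 1.0616 * 1.2325 = 1.308422
Square root: 1.308422^0.5 = 1.143863
Geometric mean = 1.143863 - 1 = 0.143863
As percentage: 14.39%

14.39%


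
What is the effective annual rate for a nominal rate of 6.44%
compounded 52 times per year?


Formula: EAR = (1 + r/m)^m - 1
Period rate: r/m = 0.0644 / 52 = 0.001238
Compounding: (1 + 0.001238)^52 = 1.066476
EAR = 1.066476 - 1 = 0.066476

0.066476


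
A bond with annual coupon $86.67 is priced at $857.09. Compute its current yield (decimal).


Formula: Current yield = annual coupon / price
Substituting: CY = $86.67 / $857.09
CY = 0.101121

0.101121


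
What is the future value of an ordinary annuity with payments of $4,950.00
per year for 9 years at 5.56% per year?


Formula: FV = PMT * ((1+r)^n - 1) / r
Growth factor: (1 + 0.0556)^9 = 1.6274
Numerator: 1.6274 - 1 = 0.6274
FV = $4,950.00 * 0.6274 / 0.0556 = $55,856.70

$55,856.70


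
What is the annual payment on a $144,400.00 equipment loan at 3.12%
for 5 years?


Formula: PMT = PV * r / (1 - (1+r)^(-n))
Denominator: 1 - (1 + 0.0312)^(-5) = 0.142399
Numerator: $144,400.00 * 0.0312 = 4505.28
PMT = 4505.28 / 0.142399 = $31,638.51

$31,638.51


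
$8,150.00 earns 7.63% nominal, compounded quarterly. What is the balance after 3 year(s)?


Formula: FV = P * (1 + r/m)^(m*t)
Period rate: r/m = 0.0763 / 4 = 0.019075
Total periods: m*t = 4 * 3 = 12
Growth factor: (1 + 0.019075)^12 = 1.254509
FV = $8,150.00 * 1.254509 = $10,224.25

$10,224.25


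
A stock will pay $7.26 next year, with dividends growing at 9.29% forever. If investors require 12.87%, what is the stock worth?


Formula: P = D1 / (r - g)
Spread: r - g = 0.1287 - 0.0929 = 0.0358
Substituting: P = $7.26 / 0.0358
P = $202.79

$202.79


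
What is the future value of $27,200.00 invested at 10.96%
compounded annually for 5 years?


Formula: FV = P * (1 + r)^n
Substituting: FV = $27,200.00 * (1 + 0.1096)^5
Growth factor: (1.1096)^5 = 1.682024
FV = $27,200.00 * 1.682024 = $45,751.06

$45,751.06


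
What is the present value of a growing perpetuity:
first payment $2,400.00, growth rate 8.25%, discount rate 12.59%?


Formula: PV = C / (r - g)
Spread: r - g = 0.1259 - 0.0825 = 0.0434
Substituting: PV = $2,400.00 / 0.0434
PV = $55,299.54

$55,299.54


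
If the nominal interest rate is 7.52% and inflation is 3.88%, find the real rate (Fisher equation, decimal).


Formula: (1 + r_real) = (1 + r_nom) / (1 + inflation)
Substituting: (1 + r_real) = 1.0752 / 1.0388
(1 + r_real) = 1.03504
r_real = 1.03504 - 1 = 0.03504

0.03504


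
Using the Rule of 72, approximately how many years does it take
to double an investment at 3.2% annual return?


Formula: Years ≈ 72 / r
Substituting: Years ≈ 72 / 3.2
Years ≈ 22.5

22.5 years


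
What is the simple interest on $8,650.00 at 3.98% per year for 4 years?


Formula: I = P * r * t
Substituting: I = $8,650.00 * 0.0398 * 4
Step: I = $8,650.00 * 0.1592
I = $1,377.08

$1,377.08


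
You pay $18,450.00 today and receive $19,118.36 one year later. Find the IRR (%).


Formula: IRR = C1/C0 - 1
Substituting: IRR = $19,118.36 / $18,450.00 - 1
Ratio: 1.036225 - 1 = 0.036225
IRR = 3.6225%

3.6225%


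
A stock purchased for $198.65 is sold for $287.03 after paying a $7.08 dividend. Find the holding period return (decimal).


Formula: HPR = (P1 - P0 + D) / P0
Gain: $287.03 - $198.65 + $7.08 = $95.46
HPR = $95.46 / $198.65 = 0.4805

0.4805


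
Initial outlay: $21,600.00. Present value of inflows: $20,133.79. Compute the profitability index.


Formula: PI = PV(cash flows) / initial investment
Substituting: PI = $20,133.79 / $21,600.00
PI = 0.9321

0.9321


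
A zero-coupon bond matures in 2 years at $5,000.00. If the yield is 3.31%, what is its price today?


Formula: Price = FV / (1 + r)^n
Substituting: Price = $5,000.00 / (1 + 0.0331)^2
Discount factor: (1.0331)^2 = 1.067296
Price = $5,000.00 / 1.067296 = $4,684.74

$4,684.74


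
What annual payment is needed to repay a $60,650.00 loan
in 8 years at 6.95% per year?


Formula: PMT = PV * r / (1 - (1+r)^(-n))
Denominator: 1 - (1 + 0.0695)^(-8) = 0.415811
Numerator: $60,650.00 * 0.0695 = 4215.175
PMT = 4215.175 / 0.415811 = $10,137.25

$10,137.25


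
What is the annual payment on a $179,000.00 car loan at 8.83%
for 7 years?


Formula: PMT = PV * r / (1 - (1+r)^(-n))
Denominator: 1 - (1 + 0.0883)^(-7) = 0.446956
Numerator: $179,000.00 * 0.0883 = 15805.7
PMT = 15805.7 / 0.446956 = $35,362.98

$35,362.98


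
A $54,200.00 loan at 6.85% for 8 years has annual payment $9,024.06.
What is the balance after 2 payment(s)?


Formula: Balance = PV*(1+r)^k - PMT*((1+r)^k - 1)/r
Growth: (1 + 0.0685)^2 = 1.141692
Accumulated factor: ((1+r)^k - 1)/r = 2.0685
Balance = $54,200.00 * 1.141692 - $9,024.06 * 2.0685
Balance = $43,213.45

$43,213.45


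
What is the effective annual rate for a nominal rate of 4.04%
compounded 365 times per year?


Formula: EAR = (1 + r/m)^m - 1
Period rate: r/m = 0.0404 / 365 = 0.000111
Compounding: (1 + 0.000111)^365 = 1.041225
EAR = 1.041225 - 1 = 0.041225

0.041225


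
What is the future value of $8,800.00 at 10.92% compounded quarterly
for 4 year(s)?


Formula: FV = P * (1 + r/m)^(m*t)
Period rate: r/m = 0.1092 / 4 = 0.0273
Total periods: m*t = 4 * 4 = 16
Growth factor: (1 + 0.0273)^16 = 1.538709
FV = $8,800.00 * 1.538709 = $13,540.64

$13,540.64


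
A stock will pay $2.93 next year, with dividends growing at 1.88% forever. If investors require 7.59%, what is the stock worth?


Formula: P = D1 / (r - g)
Spread: r - g = 0.0759 - 0.0188 = 0.0571
Substituting: P = $2.93 / 0.0571
P = $51.31

$51.31


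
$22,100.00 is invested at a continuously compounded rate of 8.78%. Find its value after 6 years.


Formula: FV = P * e^(r*t)
Exponent: r*t = 0.0878 * 6 = 0.5268
e^(0.5268) = 1.693504
FV = $22,100.00 * 1.693504 = $37,426.45

$37,426.45


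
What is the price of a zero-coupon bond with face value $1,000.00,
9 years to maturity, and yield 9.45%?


Formula: Price = FV / (1 + r)^n
Substituting: Price = $1,000.00 / (1 + 0.0945)^9
Discount factor: (1.0945)^9 = 2.253938
Price = $1,000.00 / 2.253938 = $443.67

$443.67


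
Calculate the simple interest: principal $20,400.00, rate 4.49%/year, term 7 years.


Formula: I = P * r * t
Substituting: I = $20,400.00 * 0.0449 * 7
Step: I = $20,400.00 * 0.3143
I = $6,411.72

$6,411.72


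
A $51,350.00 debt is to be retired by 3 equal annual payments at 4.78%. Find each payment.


Formula: PMT = PV * r / (1 - (1+r)^(-n))
Denominator: 1 - (1 + 0.0478)^(-3) = 0.13071
Numerator: $51,350.00 * 0.0478 = 2454.53
PMT = 2454.53 / 0.13071 = $18,778.48

$18,778.48


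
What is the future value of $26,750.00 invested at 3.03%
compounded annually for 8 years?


Formula: FV = P * (1 + r)^n
Substituting: FV = $26,750.00 * (1 + 0.0303)^8
Growth factor: (1.0303)^8 = 1.269725
FV = $26,750.00 * 1.269725 = $33,965.14

$33,965.14


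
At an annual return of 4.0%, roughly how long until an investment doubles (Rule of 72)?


Formula: Years ≈ 72 / r
Substituting: Years ≈ 72 / 4.0
Years ≈ 18.0

18.0 years


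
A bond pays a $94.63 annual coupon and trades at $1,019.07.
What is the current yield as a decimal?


Formula: Current yield = annual coupon / price
Substituting: CY = $94.63 / $1,019.07
CY = 0.092859

0.092859


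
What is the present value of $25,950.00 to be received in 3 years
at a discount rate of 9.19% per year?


Formula: PV = FV / (1 + r)^n
Substituting: PV = $25,950.00 / (1 + 0.0919)^3
Discount factor: (1.0919)^3 = 1.301813
PV = $25,950.00 / 1.301813 = $19,933.74

$19,933.74


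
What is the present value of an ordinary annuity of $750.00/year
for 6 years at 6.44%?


Formula: PV = PMT * (1 - (1+r)^(-n)) / r
Discount factor: (1 + 0.0644)^(-6) = 0.687655
Bracket: 1 - 0.687655 = 0.312345
PV = $750.00 * 0.312345 / 0.0644 = $3,637.55

$3,637.55


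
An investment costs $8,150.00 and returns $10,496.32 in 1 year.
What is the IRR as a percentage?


Formula: IRR = C1/C0 - 1
Substituting: IRR = $10,496.32 / $8,150.00 - 1
Ratio: 1.287892 - 1 = 0.287892
IRR = 28.7892%

28.7892%


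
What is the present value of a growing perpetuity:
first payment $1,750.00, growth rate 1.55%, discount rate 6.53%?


Formula: PV = C / (r - g)
Spread: r - g = 0.0653 - 0.0155 = 0.0498
Substituting: PV = $1,750.00 / 0.0498
PV = $35,140.56

$35,140.56


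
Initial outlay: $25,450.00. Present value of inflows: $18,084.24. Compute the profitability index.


Formula: PI = PV(cash flows) / initial investment
Substituting: PI = $18,084.24 / $25,450.00
PI = 0.7106

0.7106


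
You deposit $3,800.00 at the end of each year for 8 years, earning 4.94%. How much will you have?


Formula: FV = PMT * ((1+r)^n - 1) / r
Growth factor: (1 + 0.0494)^8 = 1.470715
Numerator: 1.470715 - 1 = 0.470715
FV = $3,800.00 * 0.470715 / 0.0494 = $36,208.83

$36,208.83


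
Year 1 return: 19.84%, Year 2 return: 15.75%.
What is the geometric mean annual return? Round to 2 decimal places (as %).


Formula: Geometric mean = ((1+r1)*(1+r2))^(1/2) - 1
Product: (1 + 0.1984) * (1 + 0.1575) = 1.1984 * 1.1575 = 1.387148
Square root: 1.387148^0.5 = 1.177772
Geometric mean = 1.177772 - 1 = 0.177772
As percentage: 17.78%

17.78%


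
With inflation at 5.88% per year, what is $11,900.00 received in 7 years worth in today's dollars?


Formula: Real value = nominal / (1 + inflation)^years
Price level: (1 + 0.0588)^7 = 1.491755
Real value = $11,900.00 / 1.491755 = $7,977.18

$7,977.18


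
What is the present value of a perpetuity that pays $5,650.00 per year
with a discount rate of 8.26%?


Formula: PV = C / r
Substituting: PV = $5,650.00 / 0.0826
PV = $68,401.94

$68,401.94


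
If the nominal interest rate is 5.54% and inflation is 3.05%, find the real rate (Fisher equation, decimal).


Formula: (1 + r_real) = (1 + r_nom) / (1 + inflation)
Substituting: (1 + r_real) = 1.0554 / 1.0305
(1 + r_real) = 1.024163
r_real = 1.024163 - 1 = 0.024163

0.024163


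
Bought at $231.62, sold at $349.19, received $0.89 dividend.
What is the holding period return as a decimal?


Formula: HPR = (P1 - P0 + D) / P0
Gain: $349.19 - $231.62 + $0.89 = $118.46
HPR = $118.46 / $231.62 = 0.5114

0.5114


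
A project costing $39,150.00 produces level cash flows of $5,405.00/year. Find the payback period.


Formula: Payback = investment / annual cash flow
Substituting: Payback = $39,150.00 / $5,405.00
Payback = 7.2433 years

7.2433 years


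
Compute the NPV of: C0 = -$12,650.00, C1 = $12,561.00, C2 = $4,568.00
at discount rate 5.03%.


Formula: NPV = C0 + C1/(1+r) + C2/(1+r)^2
Discount C1: $12,561.00 / (1 + 0.0503) = $11,959.44
Discount C2: $4,568.00 / (1 + 0.0503)^2 = $4,140.94
NPV = -$12,650.00 + $11,959.44 + $4,140.94 = $3,450.38

$3,450.38


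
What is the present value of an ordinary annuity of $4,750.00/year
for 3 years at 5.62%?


Formula: PV = PMT * (1 - (1+r)^(-n)) / r
Discount factor: (1 + 0.0562)^(-3) = 0.848714
Bracket: 1 - 0.848714 = 0.151286
PV = $4,750.00 * 0.151286 / 0.0562 = $12,786.60

$12,786.60


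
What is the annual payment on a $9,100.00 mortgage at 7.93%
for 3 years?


Formula: PMT = PV * r / (1 - (1+r)^(-n))
Denominator: 1 - (1 + 0.0793)^(-3) = 0.204622
Numerator: $9,100.00 * 0.0793 = 721.63
PMT = 721.63 / 0.204622 = $3,526.65

$3,526.65


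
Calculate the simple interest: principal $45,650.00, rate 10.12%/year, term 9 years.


Formula: I = P * r * t
Substituting: I = $45,650.00 * 0.1012 * 9
Step: I = $45,650.00 * 0.9108
I = $41,578.02

$41,578.02


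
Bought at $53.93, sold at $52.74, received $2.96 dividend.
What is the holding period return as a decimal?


Formula: HPR = (P1 - P0 + D) / P0
Gain: $52.74 - $53.93 + $2.96 = $1.77
HPR = $1.77 / $53.93 = 0.0328

0.0328


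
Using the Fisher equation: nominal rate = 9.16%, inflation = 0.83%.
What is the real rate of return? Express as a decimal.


Formula: (1 + r_real) = (1 + r_nom) / (1 + inflation)
Substituting: (1 + r_real) = 1.0916 / 1.0083
(1 + r_real) = 1.082614
r_real = 1.082614 - 1 = 0.082614

0.082614


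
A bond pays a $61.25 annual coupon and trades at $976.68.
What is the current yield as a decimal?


Formula: Current yield = annual coupon / price
Substituting: CY = $61.25 / $976.68
CY = 0.062712

0.062712


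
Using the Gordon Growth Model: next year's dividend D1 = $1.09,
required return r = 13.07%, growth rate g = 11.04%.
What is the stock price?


Formula: P = D1 / (r - g)
Spread: r - g = 0.1307 - 0.1104 = 0.0203
Substituting: P = $1.09 / 0.0203
P = $53.69

$53.69


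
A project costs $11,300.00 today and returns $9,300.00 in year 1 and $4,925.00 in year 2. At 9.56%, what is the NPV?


Formula: NPV = C0 + C1/(1+r) + C2/(1+r)^2
Discount C1: $9,300.00 / (1 + 0.0956) = $8,488.50
Discount C2: $4,925.00 / (1 + 0.0956)^2 = $4,103.01
NPV = -$11,300.00 + $8,488.50 + $4,103.01 = $1,291.51

$1,291.51


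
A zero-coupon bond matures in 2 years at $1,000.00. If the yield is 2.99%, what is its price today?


Formula: Price = FV / (1 + r)^n
Substituting: Price = $1,000.00 / (1 + 0.0299)^2
Discount factor: (1.0299)^2 = 1.060694
Price = $1,000.00 / 1.060694 = $942.78

$942.78


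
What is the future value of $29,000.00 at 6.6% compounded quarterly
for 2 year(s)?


Formula: FV = P * (1 + r/m)^(m*t)
Period rate: r/m = 0.066 / 4 = 0.0165
Total periods: m*t = 4 * 2 = 8
Growth factor: (1 + 0.0165)^8 = 1.13988
FV = $29,000.00 * 1.13988 = $33,056.51

$33,056.51


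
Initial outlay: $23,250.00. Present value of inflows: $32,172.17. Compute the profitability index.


Formula: PI = PV(cash flows) / initial investment
Substituting: PI = $32,172.17 / $23,250.00
PI = 1.3837

1.3837


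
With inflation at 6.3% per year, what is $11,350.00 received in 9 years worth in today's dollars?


Formula: Real value = nominal / (1 + inflation)^years
Price level: (1 + 0.063)^9 = 1.733003
Real value = $11,350.00 / 1.733003 = $6,549.32

$6,549.32


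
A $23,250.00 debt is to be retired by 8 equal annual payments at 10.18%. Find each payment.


Formula: PMT = PV * r / (1 - (1+r)^(-n))
Denominator: 1 - (1 + 0.1018)^(-8) = 0.539555
Numerator: $23,250.00 * 0.1018 = 2366.85
PMT = 2366.85 / 0.539555 = $4,386.67

$4,386.67


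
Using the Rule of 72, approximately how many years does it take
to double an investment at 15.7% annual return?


Formula: Years ≈ 72 / r
Substituting: Years ≈ 72 / 15.7
Years ≈ 4.6

4.6 years


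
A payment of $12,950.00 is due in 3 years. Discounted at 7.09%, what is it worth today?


Formula: PV = FV / (1 + r)^n
Substituting: PV = $12,950.00 / (1 + 0.0709)^3
Discount factor: (1.0709)^3 = 1.228137
PV = $12,950.00 / 1.228137 = $10,544.43

$10,544.43


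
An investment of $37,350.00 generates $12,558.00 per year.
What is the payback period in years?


Formula: Payback = investment / annual cash flow
Substituting: Payback = $37,350.00 / $12,558.00
Payback = 2.9742 years

2.9742 years


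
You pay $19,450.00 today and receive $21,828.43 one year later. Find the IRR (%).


Formula: IRR = C1/C0 - 1
Substituting: IRR = $21,828.43 / $19,450.00 - 1
Ratio: 1.122284 - 1 = 0.122284
IRR = 12.2284%

12.2284%


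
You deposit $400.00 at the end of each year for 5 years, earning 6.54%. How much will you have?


Formula: FV = PMT * ((1+r)^n - 1) / r
Growth factor: (1 + 0.0654)^5 = 1.372662
Numerator: 1.372662 - 1 = 0.372662
FV = $400.00 * 0.372662 / 0.0654 = $2,279.28

$2,279.28


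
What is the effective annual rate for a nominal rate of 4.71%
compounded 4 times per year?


Formula: EAR = (1 + r/m)^m - 1
Period rate: r/m = 0.0471 / 4 = 0.011775
Compounding: (1 + 0.011775)^4 = 1.047938
EAR = 1.047938 - 1 = 0.047938

0.047938


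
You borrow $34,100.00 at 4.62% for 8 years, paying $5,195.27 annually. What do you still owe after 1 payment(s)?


Formula: Balance = PV*(1+r)^k - PMT*((1+r)^k - 1)/r
Growth: (1 + 0.0462)^1 = 1.0462
Accumulated factor: ((1+r)^k - 1)/r = 1.0
Balance = $34,100.00 * 1.0462 - $5,195.27 * 1.0
Balance = $30,480.15

$30,480.15


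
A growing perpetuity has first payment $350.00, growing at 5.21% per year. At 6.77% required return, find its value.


Formula: PV = C / (r - g)
Spread: r - g = 0.0677 - 0.0521 = 0.0156
Substituting: PV = $350.00 / 0.0156
PV = $22,435.90

$22,435.90


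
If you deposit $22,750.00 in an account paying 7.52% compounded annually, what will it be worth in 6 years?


Formula: FV = P * (1 + r)^n
Substituting: FV = $22,750.00 * (1 + 0.0752)^6
Growth factor: (1.0752)^6 = 1.545025
FV = $22,750.00 * 1.545025 = $35,149.32

$35,149.32


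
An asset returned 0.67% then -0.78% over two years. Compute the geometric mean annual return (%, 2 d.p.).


Formula: Geometric mean = ((1+r1)*(1+r2))^(1/2) - 1
Product: (1 + 0.0067) * (1 + -0.0078) = 1.0067 * 0.9922 = 0.998848
Square root: 0.998848^0.5 = 0.999424
Geometric mean = 0.999424 - 1 = -0.000576
As percentage: -0.06%

-0.06%


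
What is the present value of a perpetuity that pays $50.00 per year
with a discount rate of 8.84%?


Formula: PV = C / r
Substituting: PV = $50.00 / 0.0884
PV = $565.61

$565.61


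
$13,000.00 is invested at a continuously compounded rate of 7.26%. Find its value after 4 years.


Formula: FV = P * e^(r*t)
Exponent: r*t = 0.0726 * 4 = 0.2904
e^(0.2904) = 1.336962
FV = $13,000.00 * 1.336962 = $17,380.51

$17,380.51


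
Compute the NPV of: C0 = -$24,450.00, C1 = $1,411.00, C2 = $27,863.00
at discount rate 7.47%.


Formula: NPV = C0 + C1/(1+r) + C2/(1+r)^2
Discount C1: $1,411.00 / (1 + 0.0747) = $1,312.92
Discount C2: $27,863.00 / (1 + 0.0747)^2 = $24,124.23
NPV = -$24,450.00 + $1,312.92 + $24,124.23 = $987.15

$987.15


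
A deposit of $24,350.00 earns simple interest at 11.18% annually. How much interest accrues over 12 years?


Formula: I = P * r * t
Substituting: I = $24,350.00 * 0.1118 * 12
Step: I = $24,350.00 * 1.3416
I = $32,667.96

$32,667.96


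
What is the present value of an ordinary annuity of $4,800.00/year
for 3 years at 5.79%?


Formula: PV = PMT * (1 - (1+r)^(-n)) / r
Discount factor: (1 + 0.0579)^(-3) = 0.844629
Bracket: 1 - 0.844629 = 0.155371
PV = $4,800.00 * 0.155371 / 0.0579 = $12,880.47

$12,880.47


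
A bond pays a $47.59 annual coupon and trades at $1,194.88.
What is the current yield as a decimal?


Formula: Current yield = annual coupon / price
Substituting: CY = $47.59 / $1,194.88
CY = 0.039828

0.039828


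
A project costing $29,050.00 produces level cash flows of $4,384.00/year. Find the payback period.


Formula: Payback = investment / annual cash flow
Substituting: Payback = $29,050.00 / $4,384.00
Payback = 6.6264 years

6.6264 years


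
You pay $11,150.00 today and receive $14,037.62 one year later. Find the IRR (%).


Formula: IRR = C1/C0 - 1
Substituting: IRR = $14,037.62 / $11,150.00 - 1
Ratio: 1.258979 - 1 = 0.258979
IRR = 25.8979%

25.8979%


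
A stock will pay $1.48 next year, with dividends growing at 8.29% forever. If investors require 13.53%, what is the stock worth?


Formula: P = D1 / (r - g)
Spread: r - g = 0.1353 - 0.0829 = 0.0524
Substituting: P = $1.48 / 0.0524
P = $28.24

$28.24


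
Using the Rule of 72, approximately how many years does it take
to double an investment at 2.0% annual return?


Formula: Years ≈ 72 / r
Substituting: Years ≈ 72 / 2.0
Years ≈ 36.0

36.0 years


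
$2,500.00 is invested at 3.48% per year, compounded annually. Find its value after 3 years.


Formula: FV = P * (1 + r)^n
Substituting: FV = $2,500.00 * (1 + 0.0348)^3
Growth factor: (1.0348)^3 = 1.108075
FV = $2,500.00 * 1.108075 = $2,770.19

$2,770.19


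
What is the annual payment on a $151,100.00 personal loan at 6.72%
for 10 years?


Formula: PMT = PV * r / (1 - (1+r)^(-n))
Denominator: 1 - (1 + 0.0672)^(-10) = 0.478155
Numerator: $151,100.00 * 0.0672 = 10153.92
PMT = 10153.92 / 0.478155 = $21,235.64

$21,235.64


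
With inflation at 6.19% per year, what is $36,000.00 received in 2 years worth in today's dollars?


Formula: Real value = nominal / (1 + inflation)^years
Price level: (1 + 0.0619)^2 = 1.127632
Real value = $36,000.00 / 1.127632 = $31,925.32

$31,925.32


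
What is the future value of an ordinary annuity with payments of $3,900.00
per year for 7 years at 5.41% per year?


Formula: FV = PMT * ((1+r)^n - 1) / r
Growth factor: (1 + 0.0541)^7 = 1.446015
Numerator: 1.446015 - 1 = 0.446015
FV = $3,900.00 * 0.446015 / 0.0541 = $32,152.63

$32,152.63


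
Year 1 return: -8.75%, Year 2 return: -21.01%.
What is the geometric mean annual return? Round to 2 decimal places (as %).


Formula: Geometric mean = ((1+r1)*(1+r2))^(1/2) - 1
Product: (1 + -0.0875) * (1 + -0.2101) = 0.9125 * 0.7899 = 0.720784
Square root: 0.720784^0.5 = 0.84899
Geometric mean = 0.84899 - 1 = -0.15101
As percentage: -15.10%

-15.10%


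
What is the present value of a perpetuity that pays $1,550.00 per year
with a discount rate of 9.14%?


Formula: PV = C / r
Substituting: PV = $1,550.00 / 0.0914
PV = $16,958.42

$16,958.42


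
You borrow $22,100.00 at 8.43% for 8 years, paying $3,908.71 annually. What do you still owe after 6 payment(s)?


Formula: Balance = PV*(1+r)^k - PMT*((1+r)^k - 1)/r
Growth: (1 + 0.0843)^6 = 1.625162
Accumulated factor: ((1+r)^k - 1)/r = 7.415923
Balance = $22,100.00 * 1.625162 - $3,908.71 * 7.415923
Balance = $6,929.39

$6,929.39


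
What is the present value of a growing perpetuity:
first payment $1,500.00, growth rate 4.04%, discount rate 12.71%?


Formula: PV = C / (r - g)
Spread: r - g = 0.1271 - 0.0404 = 0.0867
Substituting: PV = $1,500.00 / 0.0867
PV = $17,301.04

$17,301.04


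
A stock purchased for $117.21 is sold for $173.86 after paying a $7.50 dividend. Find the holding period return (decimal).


Formula: HPR = (P1 - P0 + D) / P0
Gain: $173.86 - $117.21 + $7.50 = $64.15
HPR = $64.15 / $117.21 = 0.5473

0.5473


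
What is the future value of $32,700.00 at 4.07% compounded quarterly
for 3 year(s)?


Formula: FV = P * (1 + r/m)^(m*t)
Period rate: r/m = 0.0407 / 4 = 0.010175
Total periods: m*t = 4 * 3 = 12
Growth factor: (1 + 0.010175)^12 = 1.12917
FV = $32,700.00 * 1.12917 = $36,923.86

$36,923.86


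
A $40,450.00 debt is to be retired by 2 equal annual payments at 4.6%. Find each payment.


Formula: PMT = PV * r / (1 - (1+r)^(-n))
Denominator: 1 - (1 + 0.046)^(-2) = 0.08602
Numerator: $40,450.00 * 0.046 = 1860.7
PMT = 1860.7 / 0.08602 = $21,630.98

$21,630.98


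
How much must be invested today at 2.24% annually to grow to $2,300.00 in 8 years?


Formula: PV = FV / (1 + r)^n
Substituting: PV = $2,300.00 / (1 + 0.0224)^8
Discount factor: (1.0224)^8 = 1.193897
PV = $2,300.00 / 1.193897 = $1,926.46

$1,926.46


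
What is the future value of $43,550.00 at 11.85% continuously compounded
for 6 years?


Formula: FV = P * e^(r*t)
Exponent: r*t = 0.1185 * 6 = 0.711
e^(0.711) = 2.036026
FV = $43,550.00 * 2.036026 = $88,668.94

$88,668.94


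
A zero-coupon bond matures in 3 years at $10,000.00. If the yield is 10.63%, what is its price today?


Formula: Price = FV / (1 + r)^n
Substituting: Price = $10,000.00 / (1 + 0.1063)^3
Discount factor: (1.1063)^3 = 1.354
Price = $10,000.00 / 1.354 = $7,385.52

$7,385.52


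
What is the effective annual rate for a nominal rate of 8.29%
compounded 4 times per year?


Formula: EAR = (1 + r/m)^m - 1
Period rate: r/m = 0.0829 / 4 = 0.020725
Compounding: (1 + 0.020725)^4 = 1.085513
EAR = 1.085513 - 1 = 0.085513

0.085513


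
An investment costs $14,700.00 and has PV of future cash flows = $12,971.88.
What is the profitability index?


Formula: PI = PV(cash flows) / initial investment
Substituting: PI = $12,971.88 / $14,700.00
PI = 0.8824

0.8824


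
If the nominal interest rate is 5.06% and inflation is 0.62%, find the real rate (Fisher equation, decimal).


Formula: (1 + r_real) = (1 + r_nom) / (1 + inflation)
Substituting: (1 + r_real) = 1.0506 / 1.0062
(1 + r_real) = 1.044126
r_real = 1.044126 - 1 = 0.044126

0.044126


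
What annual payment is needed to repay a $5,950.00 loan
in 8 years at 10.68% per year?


Formula: PMT = PV * r / (1 - (1+r)^(-n))
Denominator: 1 - (1 + 0.1068)^(-8) = 0.555935
Numerator: $5,950.00 * 0.1068 = 635.46
PMT = 635.46 / 0.555935 = $1,143.05

$1,143.05


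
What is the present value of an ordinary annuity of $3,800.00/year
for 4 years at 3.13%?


Formula: PV = PMT * (1 - (1+r)^(-n)) / r
Discount factor: (1 + 0.0313)^(-4) = 0.884016
Bracket: 1 - 0.884016 = 0.115984
PV = $3,800.00 * 0.115984 / 0.0313 = $14,081.17

$14,081.17


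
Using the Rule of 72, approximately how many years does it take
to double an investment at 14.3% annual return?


Formula: Years ≈ 72 / r
Substituting: Years ≈ 72 / 14.3
Years ≈ 5.0

5.0 years


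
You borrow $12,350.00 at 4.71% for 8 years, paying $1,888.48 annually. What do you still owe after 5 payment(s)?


Formula: Balance = PV*(1+r)^k - PMT*((1+r)^k - 1)/r
Growth: (1 + 0.0471)^5 = 1.258754
Accumulated factor: ((1+r)^k - 1)/r = 5.493711
Balance = $12,350.00 * 1.258754 - $1,888.48 * 5.493711
Balance = $5,170.85

$5,170.85


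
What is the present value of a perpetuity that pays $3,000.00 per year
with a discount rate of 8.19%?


Formula: PV = C / r
Substituting: PV = $3,000.00 / 0.0819
PV = $36,630.04

$36,630.04


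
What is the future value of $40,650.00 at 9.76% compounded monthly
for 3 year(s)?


Formula: FV = P * (1 + r/m)^(m*t)
Period rate: r/m = 0.0976 / 12 = 0.008133
Total periods: m*t = 12 * 3 = 36
Growth factor: (1 + 0.008133)^36 = 1.338588
FV = $40,650.00 * 1.338588 = $54,413.62

$54,413.62


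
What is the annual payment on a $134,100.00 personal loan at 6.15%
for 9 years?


Formula: PMT = PV * r / (1 - (1+r)^(-n))
Denominator: 1 - (1 + 0.0615)^(-9) = 0.415587
Numerator: $134,100.00 * 0.0615 = 8247.15
PMT = 8247.15 / 0.415587 = $19,844.59

$19,844.59


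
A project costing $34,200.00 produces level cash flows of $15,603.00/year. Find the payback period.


Formula: Payback = investment / annual cash flow
Substituting: Payback = $34,200.00 / $15,603.00
Payback = 2.1919 years

2.1919 years


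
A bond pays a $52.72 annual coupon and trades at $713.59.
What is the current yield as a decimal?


Formula: Current yield = annual coupon / price
Substituting: CY = $52.72 / $713.59
CY = 0.07388

0.07388


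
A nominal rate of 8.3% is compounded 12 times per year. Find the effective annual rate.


Formula: EAR = (1 + r/m)^m - 1
Period rate: r/m = 0.083 / 12 = 0.006917
Compounding: (1 + 0.006917)^12 = 1.086231
EAR = 1.086231 - 1 = 0.086231

0.086231


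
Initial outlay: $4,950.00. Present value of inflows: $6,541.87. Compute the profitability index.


Formula: PI = PV(cash flows) / initial investment
Substituting: PI = $6,541.87 / $4,950.00
PI = 1.3216

1.3216


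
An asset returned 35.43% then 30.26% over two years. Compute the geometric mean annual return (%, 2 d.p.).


Formula: Geometric mean = ((1+r1)*(1+r2))^(1/2) - 1
Product: (1 + 0.3543) * (1 + 0.3026) = 1.3543 * 1.3026 = 1.764111
Square root: 1.764111^0.5 = 1.328198
Geometric mean = 1.328198 - 1 = 0.328198
As percentage: 32.82%

32.82%


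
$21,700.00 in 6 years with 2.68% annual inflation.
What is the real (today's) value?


Formula: Real value = nominal / (1 + inflation)^years
Price level: (1 + 0.0268)^6 = 1.171966
Real value = $21,700.00 / 1.171966 = $18,515.89

$18,515.89


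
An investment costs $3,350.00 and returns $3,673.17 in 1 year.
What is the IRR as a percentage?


Formula: IRR = C1/C0 - 1
Substituting: IRR = $3,673.17 / $3,350.00 - 1
Ratio: 1.096469 - 1 = 0.096469
IRR = 9.6469%

9.6469%


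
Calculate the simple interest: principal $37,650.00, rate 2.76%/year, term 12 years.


Formula: I = P * r * t
Substituting: I = $37,650.00 * 0.0276 * 12
Step: I = $37,650.00 * 0.3312
I = $12,469.68

$12,469.68


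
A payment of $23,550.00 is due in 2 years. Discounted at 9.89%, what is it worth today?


Formula: PV = FV / (1 + r)^n
Substituting: PV = $23,550.00 / (1 + 0.0989)^2
Discount factor: (1.0989)^2 = 1.207581
PV = $23,550.00 / 1.207581 = $19,501.79

$19,501.79


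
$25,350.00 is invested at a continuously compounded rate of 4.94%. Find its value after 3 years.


Formula: FV = P * e^(r*t)
Exponent: r*t = 0.0494 * 3 = 0.1482
e^(0.1482) = 1.159745
FV = $25,350.00 * 1.159745 = $29,399.53

$29,399.53


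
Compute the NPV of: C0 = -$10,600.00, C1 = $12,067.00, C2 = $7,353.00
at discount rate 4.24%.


Formula: NPV = C0 + C1/(1+r) + C2/(1+r)^2
Discount C1: $12,067.00 / (1 + 0.0424) = $11,576.17
Discount C2: $7,353.00 / (1 + 0.0424)^2 = $6,766.99
NPV = -$10,600.00 + $11,576.17 + $6,766.99 = $7,743.16

$7,743.16


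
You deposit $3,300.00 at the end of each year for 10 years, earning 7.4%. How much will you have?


Formula: FV = PMT * ((1+r)^n - 1) / r
Growth factor: (1 + 0.074)^10 = 2.041939
Numerator: 2.041939 - 1 = 1.041939
FV = $3,300.00 * 1.041939 / 0.074 = $46,464.86

$46,464.86


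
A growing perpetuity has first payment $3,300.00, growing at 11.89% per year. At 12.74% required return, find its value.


Formula: PV = C / (r - g)
Spread: r - g = 0.1274 - 0.1189 = 0.0085
Substituting: PV = $3,300.00 / 0.0085
PV = $388,235.29

$388,235.29


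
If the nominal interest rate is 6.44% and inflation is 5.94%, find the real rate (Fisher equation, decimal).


Formula: (1 + r_real) = (1 + r_nom) / (1 + inflation)
Substituting: (1 + r_real) = 1.0644 / 1.0594
(1 + r_real) = 1.00472
r_real = 1.00472 - 1 = 0.00472

0.00472


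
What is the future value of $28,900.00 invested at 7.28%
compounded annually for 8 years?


Formula: FV = P * (1 + r)^n
Substituting: FV = $28,900.00 * (1 + 0.0728)^8
Growth factor: (1.0728)^8 = 1.754487
FV = $28,900.00 * 1.754487 = $50,704.67

$50,704.67


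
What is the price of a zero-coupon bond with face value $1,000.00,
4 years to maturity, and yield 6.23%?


Formula: Price = FV / (1 + r)^n
Substituting: Price = $1,000.00 / (1 + 0.0623)^4
Discount factor: (1.0623)^4 = 1.27347
Price = $1,000.00 / 1.27347 = $785.26

$785.26


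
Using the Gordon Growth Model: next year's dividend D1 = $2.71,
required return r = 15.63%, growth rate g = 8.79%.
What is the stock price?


Formula: P = D1 / (r - g)
Spread: r - g = 0.1563 - 0.0879 = 0.0684
Substituting: P = $2.71 / 0.0684
P = $39.62

$39.62


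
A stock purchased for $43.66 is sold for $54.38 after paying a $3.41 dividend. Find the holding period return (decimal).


Formula: HPR = (P1 - P0 + D) / P0
Gain: $54.38 - $43.66 + $3.41 = $14.13
HPR = $14.13 / $43.66 = 0.3236

0.3236


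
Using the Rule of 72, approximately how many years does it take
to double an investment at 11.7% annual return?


Formula: Years ≈ 72 / r
Substituting: Years ≈ 72 / 11.7
Years ≈ 6.2

6.2 years


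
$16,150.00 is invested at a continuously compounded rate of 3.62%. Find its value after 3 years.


Formula: FV = P * e^(r*t)
Exponent: r*t = 0.0362 * 3 = 0.1086
e^(0.1086) = 1.114716
FV = $16,150.00 * 1.114716 = $18,002.67

$18,002.67


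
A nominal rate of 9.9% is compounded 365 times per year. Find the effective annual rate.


Formula: EAR = (1 + r/m)^m - 1
Period rate: r/m = 0.099 / 365 = 0.000271
Compounding: (1 + 0.000271)^365 = 1.104051
EAR = 1.104051 - 1 = 0.104051

0.104051


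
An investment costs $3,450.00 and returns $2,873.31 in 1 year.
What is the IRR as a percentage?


Formula: IRR = C1/C0 - 1
Substituting: IRR = $2,873.31 / $3,450.00 - 1
Ratio: 0.832843 - 1 = -0.167157
IRR = -16.7157%

-16.7157%


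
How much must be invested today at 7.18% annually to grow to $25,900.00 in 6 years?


Formula: PV = FV / (1 + r)^n
Substituting: PV = $25,900.00 / (1 + 0.0718)^6
Discount factor: (1.0718)^6 = 1.515942
PV = $25,900.00 / 1.515942 = $17,085.09

$17,085.09


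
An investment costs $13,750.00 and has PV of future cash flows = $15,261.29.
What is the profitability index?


Formula: PI = PV(cash flows) / initial investment
Substituting: PI = $15,261.29 / $13,750.00
PI = 1.1099

1.1099


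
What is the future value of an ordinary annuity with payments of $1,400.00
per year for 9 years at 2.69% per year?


Formula: FV = PMT * ((1+r)^n - 1) / r
Growth factor: (1 + 0.0269)^9 = 1.269853
Numerator: 1.269853 - 1 = 0.269853
FV = $1,400.00 * 0.269853 / 0.0269 = $14,044.38

$14,044.38


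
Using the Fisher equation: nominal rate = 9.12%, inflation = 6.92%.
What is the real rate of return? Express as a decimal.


Formula: (1 + r_real) = (1 + r_nom) / (1 + inflation)
Substituting: (1 + r_real) = 1.0912 / 1.0692
(1 + r_real) = 1.020576
r_real = 1.020576 - 1 = 0.020576

0.020576


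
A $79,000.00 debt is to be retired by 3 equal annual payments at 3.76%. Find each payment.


Formula: PMT = PV * r / (1 - (1+r)^(-n))
Denominator: 1 - (1 + 0.0376)^(-3) = 0.104821
Numerator: $79,000.00 * 0.0376 = 2970.4
PMT = 2970.4 / 0.104821 = $28,337.96

$28,337.96


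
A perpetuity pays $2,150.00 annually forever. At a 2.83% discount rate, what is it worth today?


Formula: PV = C / r
Substituting: PV = $2,150.00 / 0.0283
PV = $75,971.73

$75,971.73


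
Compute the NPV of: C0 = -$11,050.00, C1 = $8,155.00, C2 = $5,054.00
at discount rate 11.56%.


Formula: NPV = C0 + C1/(1+r) + C2/(1+r)^2
Discount C1: $8,155.00 / (1 + 0.1156) = $7,309.97
Discount C2: $5,054.00 / (1 + 0.1156)^2 = $4,060.86
NPV = -$11,050.00 + $7,309.97 + $4,060.86 = $320.83

$320.83


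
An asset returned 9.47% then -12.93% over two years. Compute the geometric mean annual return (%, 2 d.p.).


Formula: Geometric mean = ((1+r1)*(1+r2))^(1/2) - 1
Product: (1 + 0.0947) * (1 + -0.1293) = 1.0947 * 0.8707 = 0.953155
Square root: 0.953155^0.5 = 0.976297
Geometric mean = 0.976297 - 1 = -0.023703
As percentage: -2.37%

-2.37%


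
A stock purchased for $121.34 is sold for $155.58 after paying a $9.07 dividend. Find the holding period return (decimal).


Formula: HPR = (P1 - P0 + D) / P0
Gain: $155.58 - $121.34 + $9.07 = $43.31
HPR = $43.31 / $121.34 = 0.3569

0.3569


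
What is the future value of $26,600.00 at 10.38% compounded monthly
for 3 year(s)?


Formula: FV = P * (1 + r/m)^(m*t)
Period rate: r/m = 0.1038 / 12 = 0.00865
Total periods: m*t = 12 * 3 = 36
Growth factor: (1 + 0.00865)^36 = 1.363508
FV = $26,600.00 * 1.363508 = $36,269.32

$36,269.32


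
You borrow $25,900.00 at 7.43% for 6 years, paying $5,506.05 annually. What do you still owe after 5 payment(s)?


Formula: Balance = PV*(1+r)^k - PMT*((1+r)^k - 1)/r
Growth: (1 + 0.0743)^5 = 1.430961
Accumulated factor: ((1+r)^k - 1)/r = 5.800286
Balance = $25,900.00 * 1.430961 - $5,506.05 * 5.800286
Balance = $5,125.23

$5,125.23


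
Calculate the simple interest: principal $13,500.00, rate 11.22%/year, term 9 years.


Formula: I = P * r * t
Substituting: I = $13,500.00 * 0.1122 * 9
Step: I = $13,500.00 * 1.0098
I = $13,632.30

$13,632.30


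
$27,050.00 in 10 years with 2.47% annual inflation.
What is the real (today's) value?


Formula: Real value = nominal / (1 + inflation)^years
Price level: (1 + 0.0247)^10 = 1.276343
Real value = $27,050.00 / 1.276343 = $21,193.36

$21,193.36


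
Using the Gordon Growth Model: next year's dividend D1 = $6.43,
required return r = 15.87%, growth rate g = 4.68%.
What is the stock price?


Formula: P = D1 / (r - g)
Spread: r - g = 0.1587 - 0.0468 = 0.1119
Substituting: P = $6.43 / 0.1119
P = $57.46

$57.46


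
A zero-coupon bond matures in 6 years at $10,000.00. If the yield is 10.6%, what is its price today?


Formula: Price = FV / (1 + r)^n
Substituting: Price = $10,000.00 / (1 + 0.106)^6
Discount factor: (1.106)^6 = 1.830336
Price = $10,000.00 / 1.830336 = $5,463.48

$5,463.48


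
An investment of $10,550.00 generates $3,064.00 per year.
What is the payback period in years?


Formula: Payback = investment / annual cash flow
Substituting: Payback = $10,550.00 / $3,064.00
Payback = 3.4432 years

3.4432 years


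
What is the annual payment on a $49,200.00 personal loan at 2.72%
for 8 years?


Formula: PMT = PV * r / (1 - (1+r)^(-n))
Denominator: 1 - (1 + 0.0272)^(-8) = 0.193211
Numerator: $49,200.00 * 0.0272 = 1338.24
PMT = 1338.24 / 0.193211 = $6,926.31

$6,926.31


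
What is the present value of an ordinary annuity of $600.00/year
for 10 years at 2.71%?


Formula: PV = PMT * (1 - (1+r)^(-n)) / r
Discount factor: (1 + 0.0271)^(-10) = 0.765372
Bracket: 1 - 0.765372 = 0.234628
PV = $600.00 * 0.234628 / 0.0271 = $5,194.71

$5,194.71


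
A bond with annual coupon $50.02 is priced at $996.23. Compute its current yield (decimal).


Formula: Current yield = annual coupon / price
Substituting: CY = $50.02 / $996.23
CY = 0.050209

0.050209


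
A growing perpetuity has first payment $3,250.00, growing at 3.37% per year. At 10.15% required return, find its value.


Formula: PV = C / (r - g)
Spread: r - g = 0.1015 - 0.0337 = 0.0678
Substituting: PV = $3,250.00 / 0.0678
PV = $47,935.10

$47,935.10


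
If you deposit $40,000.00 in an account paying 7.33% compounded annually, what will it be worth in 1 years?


Formula: FV = P * (1 + r)^n
Substituting: FV = $40,000.00 * (1 + 0.0733)^1
Growth factor: (1.0733)^1 = 1.0733
FV = $40,000.00 * 1.0733 = $42,932.00

$42,932.00


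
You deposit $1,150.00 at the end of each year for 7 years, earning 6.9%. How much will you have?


Formula: FV = PMT * ((1+r)^n - 1) / r
Growth factor: (1 + 0.069)^7 = 1.595306
Numerator: 1.595306 - 1 = 0.595306
FV = $1,150.00 * 0.595306 / 0.069 = $9,921.76

$9,921.76


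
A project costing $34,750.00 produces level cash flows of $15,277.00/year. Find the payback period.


Formula: Payback = investment / annual cash flow
Substituting: Payback = $34,750.00 / $15,277.00
Payback = 2.2747 years

2.2747 years


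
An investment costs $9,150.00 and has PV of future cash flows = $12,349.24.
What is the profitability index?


Formula: PI = PV(cash flows) / initial investment
Substituting: PI = $12,349.24 / $9,150.00
PI = 1.3496

1.3496


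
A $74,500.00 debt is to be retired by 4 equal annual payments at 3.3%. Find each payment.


Formula: PMT = PV * r / (1 - (1+r)^(-n))
Denominator: 1 - (1 + 0.033)^(-4) = 0.121789
Numerator: $74,500.00 * 0.033 = 2458.5
PMT = 2458.5 / 0.121789 = $20,186.50

$20,186.50


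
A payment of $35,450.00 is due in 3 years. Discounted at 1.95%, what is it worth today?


Formula: PV = FV / (1 + r)^n
Substituting: PV = $35,450.00 / (1 + 0.0195)^3
Discount factor: (1.0195)^3 = 1.059648
PV = $35,450.00 / 1.059648 = $33,454.50

$33,454.50


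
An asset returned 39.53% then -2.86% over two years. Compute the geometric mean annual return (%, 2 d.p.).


Formula: Geometric mean = ((1+r1)*(1+r2))^(1/2) - 1
Product: (1 + 0.3953) * (1 + -0.0286) = 1.3953 * 0.9714 = 1.355394
Square root: 1.355394^0.5 = 1.164214
Geometric mean = 1.164214 - 1 = 0.164214
As percentage: 16.42%

16.42%


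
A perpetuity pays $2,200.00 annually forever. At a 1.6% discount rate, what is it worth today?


Formula: PV = C / r
Substituting: PV = $2,200.00 / 0.016
PV = $137,500.00

$137,500.00
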